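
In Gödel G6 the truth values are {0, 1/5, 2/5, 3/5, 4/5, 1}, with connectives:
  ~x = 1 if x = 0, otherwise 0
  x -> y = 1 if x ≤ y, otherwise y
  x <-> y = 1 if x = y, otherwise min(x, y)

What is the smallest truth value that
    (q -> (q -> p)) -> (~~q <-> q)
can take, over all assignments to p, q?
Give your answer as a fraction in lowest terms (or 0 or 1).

Take p = 1/5, q = 1/5:
q -> p = 1/5 -> 1/5 = 1
q -> (q -> p) = 1/5 -> 1 = 1
~q = ~1/5 = 0
~~q = ~0 = 1
~~q <-> q = 1 <-> 1/5 = 1/5
(q -> (q -> p)) -> (~~q <-> q) = 1 -> 1/5 = 1/5
No assignment yields a value below 1/5, so this is the minimum.

1/5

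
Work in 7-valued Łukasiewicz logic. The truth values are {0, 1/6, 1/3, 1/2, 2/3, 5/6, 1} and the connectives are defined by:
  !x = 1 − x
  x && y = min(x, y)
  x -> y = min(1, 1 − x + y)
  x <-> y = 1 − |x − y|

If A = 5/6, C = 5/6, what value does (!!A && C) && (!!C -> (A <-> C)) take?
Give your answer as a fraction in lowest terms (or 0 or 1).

5/6

!A = !5/6 = 1/6
!!A = !1/6 = 5/6
!!A && C = 5/6 && 5/6 = 5/6
!C = !5/6 = 1/6
!!C = !1/6 = 5/6
A <-> C = 5/6 <-> 5/6 = 1
!!C -> (A <-> C) = 5/6 -> 1 = 1
(!!A && C) && (!!C -> (A <-> C)) = 5/6 && 1 = 5/6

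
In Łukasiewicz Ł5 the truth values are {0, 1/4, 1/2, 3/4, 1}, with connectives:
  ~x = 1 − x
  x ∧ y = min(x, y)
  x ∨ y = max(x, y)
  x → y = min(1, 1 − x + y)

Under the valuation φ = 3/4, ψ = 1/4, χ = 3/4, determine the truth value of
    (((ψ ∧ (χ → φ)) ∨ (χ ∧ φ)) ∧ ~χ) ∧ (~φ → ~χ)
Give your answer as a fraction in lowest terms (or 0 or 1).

1/4

χ → φ = 3/4 → 3/4 = 1
ψ ∧ (χ → φ) = 1/4 ∧ 1 = 1/4
χ ∧ φ = 3/4 ∧ 3/4 = 3/4
(ψ ∧ (χ → φ)) ∨ (χ ∧ φ) = 1/4 ∨ 3/4 = 3/4
~χ = ~3/4 = 1/4
((ψ ∧ (χ → φ)) ∨ (χ ∧ φ)) ∧ ~χ = 3/4 ∧ 1/4 = 1/4
~φ = ~3/4 = 1/4
~χ = ~3/4 = 1/4
~φ → ~χ = 1/4 → 1/4 = 1
(((ψ ∧ (χ → φ)) ∨ (χ ∧ φ)) ∧ ~χ) ∧ (~φ → ~χ) = 1/4 ∧ 1 = 1/4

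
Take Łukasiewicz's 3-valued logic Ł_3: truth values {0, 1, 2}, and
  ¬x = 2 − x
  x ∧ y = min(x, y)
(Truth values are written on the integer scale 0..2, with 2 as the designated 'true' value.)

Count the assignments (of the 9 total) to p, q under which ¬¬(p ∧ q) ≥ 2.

p = 0, q = 0 ↦ 0  <
p = 0, q = 1 ↦ 0  <
p = 0, q = 2 ↦ 0  <
p = 1, q = 0 ↦ 0  <
p = 1, q = 1 ↦ 1  <
p = 1, q = 2 ↦ 1  <
p = 2, q = 0 ↦ 0  <
p = 2, q = 1 ↦ 1  <
p = 2, q = 2 ↦ 2  ≥
So 1 of the 9 assignments meets the threshold.

1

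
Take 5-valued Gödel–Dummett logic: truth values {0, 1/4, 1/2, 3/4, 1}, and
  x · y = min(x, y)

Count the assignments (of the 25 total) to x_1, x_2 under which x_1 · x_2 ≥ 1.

value 1: 1 assignment (counts)
value 3/4: 3 assignments
value 1/2: 5 assignments
value 1/4: 7 assignments
value 0: 9 assignments
So 1 of the 25 assignments meets the threshold.

1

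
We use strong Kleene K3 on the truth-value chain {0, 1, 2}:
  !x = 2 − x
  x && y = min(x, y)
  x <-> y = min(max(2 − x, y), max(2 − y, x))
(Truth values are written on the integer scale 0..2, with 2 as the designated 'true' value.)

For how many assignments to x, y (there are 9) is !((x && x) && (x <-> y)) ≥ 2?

x = 0, y = 0 ↦ 2  ≥
x = 0, y = 1 ↦ 2  ≥
x = 0, y = 2 ↦ 2  ≥
x = 1, y = 0 ↦ 1  <
x = 1, y = 1 ↦ 1  <
x = 1, y = 2 ↦ 1  <
x = 2, y = 0 ↦ 2  ≥
x = 2, y = 1 ↦ 1  <
x = 2, y = 2 ↦ 0  <
So 4 of the 9 assignments meet the threshold.

4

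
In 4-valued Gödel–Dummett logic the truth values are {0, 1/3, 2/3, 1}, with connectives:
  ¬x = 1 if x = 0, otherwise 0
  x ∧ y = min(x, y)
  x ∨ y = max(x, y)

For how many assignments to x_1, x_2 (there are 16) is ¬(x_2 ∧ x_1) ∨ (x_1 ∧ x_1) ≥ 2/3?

13

x_1 = 0, x_2 = 0 ↦ 1  ≥
x_1 = 0, x_2 = 1/3 ↦ 1  ≥
x_1 = 0, x_2 = 2/3 ↦ 1  ≥
x_1 = 0, x_2 = 1 ↦ 1  ≥
x_1 = 1/3, x_2 = 0 ↦ 1  ≥
x_1 = 1/3, x_2 = 1/3 ↦ 1/3  <
x_1 = 1/3, x_2 = 2/3 ↦ 1/3  <
x_1 = 1/3, x_2 = 1 ↦ 1/3  <
x_1 = 2/3, x_2 = 0 ↦ 1  ≥
x_1 = 2/3, x_2 = 1/3 ↦ 2/3  ≥
x_1 = 2/3, x_2 = 2/3 ↦ 2/3  ≥
x_1 = 2/3, x_2 = 1 ↦ 2/3  ≥
x_1 = 1, x_2 = 0 ↦ 1  ≥
x_1 = 1, x_2 = 1/3 ↦ 1  ≥
x_1 = 1, x_2 = 2/3 ↦ 1  ≥
x_1 = 1, x_2 = 1 ↦ 1  ≥
So 13 of the 16 assignments meet the threshold.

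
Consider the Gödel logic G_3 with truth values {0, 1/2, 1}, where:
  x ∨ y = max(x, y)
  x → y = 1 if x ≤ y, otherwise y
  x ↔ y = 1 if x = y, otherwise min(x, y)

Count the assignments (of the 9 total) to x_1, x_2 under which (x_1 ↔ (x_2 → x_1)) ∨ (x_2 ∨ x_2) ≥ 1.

x_1 = 0, x_2 = 0 ↦ 0  <
x_1 = 0, x_2 = 1/2 ↦ 1  ≥
x_1 = 0, x_2 = 1 ↦ 1  ≥
x_1 = 1/2, x_2 = 0 ↦ 1/2  <
x_1 = 1/2, x_2 = 1/2 ↦ 1/2  <
x_1 = 1/2, x_2 = 1 ↦ 1  ≥
x_1 = 1, x_2 = 0 ↦ 1  ≥
x_1 = 1, x_2 = 1/2 ↦ 1  ≥
x_1 = 1, x_2 = 1 ↦ 1  ≥
So 6 of the 9 assignments meet the threshold.

6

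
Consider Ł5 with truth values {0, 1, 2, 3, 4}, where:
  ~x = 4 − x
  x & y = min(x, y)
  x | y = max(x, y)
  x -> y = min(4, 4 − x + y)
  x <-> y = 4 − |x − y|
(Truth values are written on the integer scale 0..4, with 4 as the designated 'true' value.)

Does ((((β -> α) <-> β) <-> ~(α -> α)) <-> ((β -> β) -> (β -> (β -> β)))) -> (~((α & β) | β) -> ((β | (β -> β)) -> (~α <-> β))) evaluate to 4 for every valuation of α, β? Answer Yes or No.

Counterexample: take α = 0, β = 0.
β -> α = 0 -> 0 = 4
(β -> α) <-> β = 4 <-> 0 = 0
α -> α = 0 -> 0 = 4
~(α -> α) = ~4 = 0
((β -> α) <-> β) <-> ~(α -> α) = 0 <-> 0 = 4
β -> β = 0 -> 0 = 4
β -> β = 0 -> 0 = 4
β -> (β -> β) = 0 -> 4 = 4
(β -> β) -> (β -> (β -> β)) = 4 -> 4 = 4
(((β -> α) <-> β) <-> ~(α -> α)) <-> ((β -> β) -> (β -> (β -> β))) = 4 <-> 4 = 4
α & β = 0 & 0 = 0
(α & β) | β = 0 | 0 = 0
~((α & β) | β) = ~0 = 4
β -> β = 0 -> 0 = 4
β | (β -> β) = 0 | 4 = 4
~α = ~0 = 4
~α <-> β = 4 <-> 0 = 0
(β | (β -> β)) -> (~α <-> β) = 4 -> 0 = 0
~((α & β) | β) -> ((β | (β -> β)) -> (~α <-> β)) = 4 -> 0 = 0
((((β -> α) <-> β) <-> ~(α -> α)) <-> ((β -> β) -> (β -> (β -> β)))) -> (~((α & β) | β) -> ((β | (β -> β)) -> (~α <-> β))) = 4 -> 0 = 0
This gives 0 ≠ 4.

No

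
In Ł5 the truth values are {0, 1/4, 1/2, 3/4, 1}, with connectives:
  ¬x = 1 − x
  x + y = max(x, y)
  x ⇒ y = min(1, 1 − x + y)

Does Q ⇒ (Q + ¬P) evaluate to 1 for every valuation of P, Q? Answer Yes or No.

Yes

At P = 1/2, Q = 1, for instance:
¬P = ¬1/2 = 1/2
Q + ¬P = 1 + 1/2 = 1
Q ⇒ (Q + ¬P) = 1 ⇒ 1 = 1
and checking the remaining 24 assignments likewise gives ≥ 1 in every case.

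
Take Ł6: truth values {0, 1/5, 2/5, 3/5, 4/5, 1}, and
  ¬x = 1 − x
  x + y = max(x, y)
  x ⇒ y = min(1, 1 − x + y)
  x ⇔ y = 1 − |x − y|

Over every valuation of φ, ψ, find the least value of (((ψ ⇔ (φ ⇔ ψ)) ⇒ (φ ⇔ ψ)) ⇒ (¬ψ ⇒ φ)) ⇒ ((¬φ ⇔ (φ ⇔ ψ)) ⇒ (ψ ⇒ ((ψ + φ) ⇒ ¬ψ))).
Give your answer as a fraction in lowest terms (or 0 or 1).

Take φ = 2/5, ψ = 1:
φ ⇔ ψ = 2/5 ⇔ 1 = 2/5
ψ ⇔ (φ ⇔ ψ) = 1 ⇔ 2/5 = 2/5
φ ⇔ ψ = 2/5 ⇔ 1 = 2/5
(ψ ⇔ (φ ⇔ ψ)) ⇒ (φ ⇔ ψ) = 2/5 ⇒ 2/5 = 1
¬ψ = ¬1 = 0
¬ψ ⇒ φ = 0 ⇒ 2/5 = 1
((ψ ⇔ (φ ⇔ ψ)) ⇒ (φ ⇔ ψ)) ⇒ (¬ψ ⇒ φ) = 1 ⇒ 1 = 1
¬φ = ¬2/5 = 3/5
φ ⇔ ψ = 2/5 ⇔ 1 = 2/5
¬φ ⇔ (φ ⇔ ψ) = 3/5 ⇔ 2/5 = 4/5
ψ + φ = 1 + 2/5 = 1
¬ψ = ¬1 = 0
(ψ + φ) ⇒ ¬ψ = 1 ⇒ 0 = 0
ψ ⇒ ((ψ + φ) ⇒ ¬ψ) = 1 ⇒ 0 = 0
(¬φ ⇔ (φ ⇔ ψ)) ⇒ (ψ ⇒ ((ψ + φ) ⇒ ¬ψ)) = 4/5 ⇒ 0 = 1/5
(((ψ ⇔ (φ ⇔ ψ)) ⇒ (φ ⇔ ψ)) ⇒ (¬ψ ⇒ φ)) ⇒ ((¬φ ⇔ (φ ⇔ ψ)) ⇒ (ψ ⇒ ((ψ + φ) ⇒ ¬ψ))) = 1 ⇒ 1/5 = 1/5
No assignment yields a value below 1/5, so this is the minimum.

1/5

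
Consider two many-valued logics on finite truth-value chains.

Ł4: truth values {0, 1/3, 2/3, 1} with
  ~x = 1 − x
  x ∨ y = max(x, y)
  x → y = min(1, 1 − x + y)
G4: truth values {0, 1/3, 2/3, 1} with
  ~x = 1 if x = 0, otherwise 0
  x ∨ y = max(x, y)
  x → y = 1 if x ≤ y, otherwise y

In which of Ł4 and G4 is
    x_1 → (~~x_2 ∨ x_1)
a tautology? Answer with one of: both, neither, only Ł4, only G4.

In Ł4: every assignment gives 1 — tautology.
In G4: every assignment gives 1 — tautology.

both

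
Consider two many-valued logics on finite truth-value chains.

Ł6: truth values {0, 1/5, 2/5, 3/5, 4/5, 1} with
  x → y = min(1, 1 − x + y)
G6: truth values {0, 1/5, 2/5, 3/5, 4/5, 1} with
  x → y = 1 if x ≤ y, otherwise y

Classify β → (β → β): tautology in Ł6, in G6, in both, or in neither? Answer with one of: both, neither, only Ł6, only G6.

both

In Ł6: every assignment gives 1 — tautology.
In G6: every assignment gives 1 — tautology.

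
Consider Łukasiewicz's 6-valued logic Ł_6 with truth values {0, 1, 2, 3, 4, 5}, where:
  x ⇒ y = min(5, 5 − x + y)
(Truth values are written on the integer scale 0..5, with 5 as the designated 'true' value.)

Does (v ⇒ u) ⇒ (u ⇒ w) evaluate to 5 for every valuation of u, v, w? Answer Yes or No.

No

Counterexample: take u = 1, v = 0, w = 0.
v ⇒ u = 0 ⇒ 1 = 5
u ⇒ w = 1 ⇒ 0 = 4
(v ⇒ u) ⇒ (u ⇒ w) = 5 ⇒ 4 = 4
This gives 4 ≠ 5.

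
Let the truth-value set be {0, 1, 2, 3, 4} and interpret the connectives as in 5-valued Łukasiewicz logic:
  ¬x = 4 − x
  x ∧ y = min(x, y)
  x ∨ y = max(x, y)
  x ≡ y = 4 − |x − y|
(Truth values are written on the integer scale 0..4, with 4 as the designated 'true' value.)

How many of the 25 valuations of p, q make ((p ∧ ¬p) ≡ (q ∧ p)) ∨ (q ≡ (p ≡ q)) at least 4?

18

value 4: 18 assignments (counts)
value 3: 6 assignments
value 2: 1 assignment
So 18 of the 25 assignments meet the threshold.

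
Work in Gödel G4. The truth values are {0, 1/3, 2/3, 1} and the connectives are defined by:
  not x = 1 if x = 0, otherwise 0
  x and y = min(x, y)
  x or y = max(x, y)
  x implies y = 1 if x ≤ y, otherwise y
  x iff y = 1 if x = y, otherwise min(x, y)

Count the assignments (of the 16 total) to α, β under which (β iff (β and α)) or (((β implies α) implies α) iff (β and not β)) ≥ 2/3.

α = 0, β = 0 ↦ 1  ≥
α = 0, β = 1/3 ↦ 0  <
α = 0, β = 2/3 ↦ 0  <
α = 0, β = 1 ↦ 0  <
α = 1/3, β = 0 ↦ 1  ≥
α = 1/3, β = 1/3 ↦ 1  ≥
α = 1/3, β = 2/3 ↦ 1/3  <
α = 1/3, β = 1 ↦ 1/3  <
α = 2/3, β = 0 ↦ 1  ≥
α = 2/3, β = 1/3 ↦ 1  ≥
α = 2/3, β = 2/3 ↦ 1  ≥
α = 2/3, β = 1 ↦ 2/3  ≥
α = 1, β = 0 ↦ 1  ≥
α = 1, β = 1/3 ↦ 1  ≥
α = 1, β = 2/3 ↦ 1  ≥
α = 1, β = 1 ↦ 1  ≥
So 11 of the 16 assignments meet the threshold.

11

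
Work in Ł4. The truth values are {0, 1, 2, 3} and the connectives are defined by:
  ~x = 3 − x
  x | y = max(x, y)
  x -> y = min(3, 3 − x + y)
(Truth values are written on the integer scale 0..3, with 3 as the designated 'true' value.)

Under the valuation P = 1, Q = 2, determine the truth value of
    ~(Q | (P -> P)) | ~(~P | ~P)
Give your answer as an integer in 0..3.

P -> P = 1 -> 1 = 3
Q | (P -> P) = 2 | 3 = 3
~(Q | (P -> P)) = ~3 = 0
~P = ~1 = 2
~P = ~1 = 2
~P | ~P = 2 | 2 = 2
~(~P | ~P) = ~2 = 1
~(Q | (P -> P)) | ~(~P | ~P) = 0 | 1 = 1

1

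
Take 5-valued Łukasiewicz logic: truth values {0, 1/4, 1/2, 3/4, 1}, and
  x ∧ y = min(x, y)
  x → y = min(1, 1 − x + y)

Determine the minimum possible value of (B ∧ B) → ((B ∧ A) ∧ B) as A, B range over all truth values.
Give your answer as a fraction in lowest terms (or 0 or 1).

0

Take A = 0, B = 1:
B ∧ B = 1 ∧ 1 = 1
B ∧ A = 1 ∧ 0 = 0
(B ∧ A) ∧ B = 0 ∧ 1 = 0
(B ∧ B) → ((B ∧ A) ∧ B) = 1 → 0 = 0
No assignment yields a value below 0, so this is the minimum.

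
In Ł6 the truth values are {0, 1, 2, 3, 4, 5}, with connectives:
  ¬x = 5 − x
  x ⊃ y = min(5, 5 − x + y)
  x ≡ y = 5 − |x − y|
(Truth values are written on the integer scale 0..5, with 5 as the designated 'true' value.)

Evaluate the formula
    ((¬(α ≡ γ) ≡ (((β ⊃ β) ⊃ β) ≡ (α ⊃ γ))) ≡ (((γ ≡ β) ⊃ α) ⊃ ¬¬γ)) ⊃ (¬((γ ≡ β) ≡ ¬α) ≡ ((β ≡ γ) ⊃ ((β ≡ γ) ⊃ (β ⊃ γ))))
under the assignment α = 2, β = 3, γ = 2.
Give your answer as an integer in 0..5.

α ≡ γ = 2 ≡ 2 = 5
¬(α ≡ γ) = ¬5 = 0
β ⊃ β = 3 ⊃ 3 = 5
(β ⊃ β) ⊃ β = 5 ⊃ 3 = 3
α ⊃ γ = 2 ⊃ 2 = 5
((β ⊃ β) ⊃ β) ≡ (α ⊃ γ) = 3 ≡ 5 = 3
¬(α ≡ γ) ≡ (((β ⊃ β) ⊃ β) ≡ (α ⊃ γ)) = 0 ≡ 3 = 2
γ ≡ β = 2 ≡ 3 = 4
(γ ≡ β) ⊃ α = 4 ⊃ 2 = 3
¬γ = ¬2 = 3
¬¬γ = ¬3 = 2
((γ ≡ β) ⊃ α) ⊃ ¬¬γ = 3 ⊃ 2 = 4
(¬(α ≡ γ) ≡ (((β ⊃ β) ⊃ β) ≡ (α ⊃ γ))) ≡ (((γ ≡ β) ⊃ α) ⊃ ¬¬γ) = 2 ≡ 4 = 3
γ ≡ β = 2 ≡ 3 = 4
¬α = ¬2 = 3
(γ ≡ β) ≡ ¬α = 4 ≡ 3 = 4
¬((γ ≡ β) ≡ ¬α) = ¬4 = 1
β ≡ γ = 3 ≡ 2 = 4
β ≡ γ = 3 ≡ 2 = 4
β ⊃ γ = 3 ⊃ 2 = 4
(β ≡ γ) ⊃ (β ⊃ γ) = 4 ⊃ 4 = 5
(β ≡ γ) ⊃ ((β ≡ γ) ⊃ (β ⊃ γ)) = 4 ⊃ 5 = 5
¬((γ ≡ β) ≡ ¬α) ≡ ((β ≡ γ) ⊃ ((β ≡ γ) ⊃ (β ⊃ γ))) = 1 ≡ 5 = 1
((¬(α ≡ γ) ≡ (((β ⊃ β) ⊃ β) ≡ (α ⊃ γ))) ≡ (((γ ≡ β) ⊃ α) ⊃ ¬¬γ)) ⊃ (¬((γ ≡ β) ≡ ¬α) ≡ ((β ≡ γ) ⊃ ((β ≡ γ) ⊃ (β ⊃ γ)))) = 3 ⊃ 1 = 3

3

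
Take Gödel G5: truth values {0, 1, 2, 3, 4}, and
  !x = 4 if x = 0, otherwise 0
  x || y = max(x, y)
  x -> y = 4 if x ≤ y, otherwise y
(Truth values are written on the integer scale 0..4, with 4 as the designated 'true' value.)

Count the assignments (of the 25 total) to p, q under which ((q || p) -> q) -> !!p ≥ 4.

value 4: 20 assignments (counts)
value 0: 5 assignments
So 20 of the 25 assignments meet the threshold.

20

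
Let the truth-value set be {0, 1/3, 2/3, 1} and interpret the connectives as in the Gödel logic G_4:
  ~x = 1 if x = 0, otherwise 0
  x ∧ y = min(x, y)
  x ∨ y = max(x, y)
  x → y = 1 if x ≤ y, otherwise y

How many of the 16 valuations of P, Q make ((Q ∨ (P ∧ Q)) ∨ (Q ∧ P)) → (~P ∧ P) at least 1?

P = 0, Q = 0 ↦ 1  ≥
P = 0, Q = 1/3 ↦ 0  <
P = 0, Q = 2/3 ↦ 0  <
P = 0, Q = 1 ↦ 0  <
P = 1/3, Q = 0 ↦ 1  ≥
P = 1/3, Q = 1/3 ↦ 0  <
P = 1/3, Q = 2/3 ↦ 0  <
P = 1/3, Q = 1 ↦ 0  <
P = 2/3, Q = 0 ↦ 1  ≥
P = 2/3, Q = 1/3 ↦ 0  <
P = 2/3, Q = 2/3 ↦ 0  <
P = 2/3, Q = 1 ↦ 0  <
P = 1, Q = 0 ↦ 1  ≥
P = 1, Q = 1/3 ↦ 0  <
P = 1, Q = 2/3 ↦ 0  <
P = 1, Q = 1 ↦ 0  <
So 4 of the 16 assignments meet the threshold.

4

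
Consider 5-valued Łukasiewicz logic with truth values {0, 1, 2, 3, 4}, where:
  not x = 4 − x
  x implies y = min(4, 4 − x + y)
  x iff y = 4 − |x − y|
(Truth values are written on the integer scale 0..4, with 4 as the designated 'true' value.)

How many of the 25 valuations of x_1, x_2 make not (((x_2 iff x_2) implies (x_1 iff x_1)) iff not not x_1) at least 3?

10

value 4: 5 assignments (counts)
value 3: 5 assignments (counts)
value 2: 5 assignments
value 1: 5 assignments
value 0: 5 assignments
So 10 of the 25 assignments meet the threshold.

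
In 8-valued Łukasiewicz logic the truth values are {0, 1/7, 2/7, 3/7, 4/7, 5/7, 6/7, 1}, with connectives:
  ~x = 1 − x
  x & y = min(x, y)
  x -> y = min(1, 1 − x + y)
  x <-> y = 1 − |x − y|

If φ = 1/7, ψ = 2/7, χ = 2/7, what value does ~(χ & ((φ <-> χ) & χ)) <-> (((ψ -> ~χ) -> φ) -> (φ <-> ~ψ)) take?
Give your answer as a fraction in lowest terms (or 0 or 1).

φ <-> χ = 1/7 <-> 2/7 = 6/7
(φ <-> χ) & χ = 6/7 & 2/7 = 2/7
χ & ((φ <-> χ) & χ) = 2/7 & 2/7 = 2/7
~(χ & ((φ <-> χ) & χ)) = ~2/7 = 5/7
~χ = ~2/7 = 5/7
ψ -> ~χ = 2/7 -> 5/7 = 1
(ψ -> ~χ) -> φ = 1 -> 1/7 = 1/7
~ψ = ~2/7 = 5/7
φ <-> ~ψ = 1/7 <-> 5/7 = 3/7
((ψ -> ~χ) -> φ) -> (φ <-> ~ψ) = 1/7 -> 3/7 = 1
~(χ & ((φ <-> χ) & χ)) <-> (((ψ -> ~χ) -> φ) -> (φ <-> ~ψ)) = 5/7 <-> 1 = 5/7

5/7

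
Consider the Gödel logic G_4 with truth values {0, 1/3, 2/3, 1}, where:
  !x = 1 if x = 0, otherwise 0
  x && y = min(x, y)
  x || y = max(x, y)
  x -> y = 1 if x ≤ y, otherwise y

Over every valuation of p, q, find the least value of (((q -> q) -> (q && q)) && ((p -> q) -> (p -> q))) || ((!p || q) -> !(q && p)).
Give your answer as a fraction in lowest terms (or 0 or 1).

1/3

Take p = 1/3, q = 1/3:
q -> q = 1/3 -> 1/3 = 1
q && q = 1/3 && 1/3 = 1/3
(q -> q) -> (q && q) = 1 -> 1/3 = 1/3
p -> q = 1/3 -> 1/3 = 1
p -> q = 1/3 -> 1/3 = 1
(p -> q) -> (p -> q) = 1 -> 1 = 1
((q -> q) -> (q && q)) && ((p -> q) -> (p -> q)) = 1/3 && 1 = 1/3
!p = !1/3 = 0
!p || q = 0 || 1/3 = 1/3
q && p = 1/3 && 1/3 = 1/3
!(q && p) = !1/3 = 0
(!p || q) -> !(q && p) = 1/3 -> 0 = 0
(((q -> q) -> (q && q)) && ((p -> q) -> (p -> q))) || ((!p || q) -> !(q && p)) = 1/3 || 0 = 1/3
No assignment yields a value below 1/3, so this is the minimum.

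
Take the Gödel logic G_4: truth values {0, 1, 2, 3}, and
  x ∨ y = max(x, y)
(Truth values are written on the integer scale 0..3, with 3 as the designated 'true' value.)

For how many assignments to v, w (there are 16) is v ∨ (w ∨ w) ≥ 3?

v = 0, w = 0 ↦ 0  <
v = 0, w = 1 ↦ 1  <
v = 0, w = 2 ↦ 2  <
v = 0, w = 3 ↦ 3  ≥
v = 1, w = 0 ↦ 1  <
v = 1, w = 1 ↦ 1  <
v = 1, w = 2 ↦ 2  <
v = 1, w = 3 ↦ 3  ≥
v = 2, w = 0 ↦ 2  <
v = 2, w = 1 ↦ 2  <
v = 2, w = 2 ↦ 2  <
v = 2, w = 3 ↦ 3  ≥
v = 3, w = 0 ↦ 3  ≥
v = 3, w = 1 ↦ 3  ≥
v = 3, w = 2 ↦ 3  ≥
v = 3, w = 3 ↦ 3  ≥
So 7 of the 16 assignments meet the threshold.

7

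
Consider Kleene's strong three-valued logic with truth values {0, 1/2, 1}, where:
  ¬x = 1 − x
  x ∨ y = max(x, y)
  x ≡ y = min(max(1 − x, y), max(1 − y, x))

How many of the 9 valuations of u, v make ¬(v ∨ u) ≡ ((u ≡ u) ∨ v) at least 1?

u = 0, v = 0 ↦ 1  ≥
u = 0, v = 1/2 ↦ 1/2  <
u = 0, v = 1 ↦ 0  <
u = 1/2, v = 0 ↦ 1/2  <
u = 1/2, v = 1/2 ↦ 1/2  <
u = 1/2, v = 1 ↦ 0  <
u = 1, v = 0 ↦ 0  <
u = 1, v = 1/2 ↦ 0  <
u = 1, v = 1 ↦ 0  <
So 1 of the 9 assignments meets the threshold.

1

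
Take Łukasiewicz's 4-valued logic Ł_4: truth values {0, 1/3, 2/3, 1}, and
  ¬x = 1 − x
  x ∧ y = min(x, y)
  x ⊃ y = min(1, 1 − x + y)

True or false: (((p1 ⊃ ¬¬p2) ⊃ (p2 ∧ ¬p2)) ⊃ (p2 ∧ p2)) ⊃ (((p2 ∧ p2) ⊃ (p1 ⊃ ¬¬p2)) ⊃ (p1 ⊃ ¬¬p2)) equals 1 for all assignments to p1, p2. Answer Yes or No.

Counterexample: take p1 = 1, p2 = 2/3.
¬p2 = ¬2/3 = 1/3
¬¬p2 = ¬1/3 = 2/3
p1 ⊃ ¬¬p2 = 1 ⊃ 2/3 = 2/3
¬p2 = ¬2/3 = 1/3
p2 ∧ ¬p2 = 2/3 ∧ 1/3 = 1/3
(p1 ⊃ ¬¬p2) ⊃ (p2 ∧ ¬p2) = 2/3 ⊃ 1/3 = 2/3
p2 ∧ p2 = 2/3 ∧ 2/3 = 2/3
((p1 ⊃ ¬¬p2) ⊃ (p2 ∧ ¬p2)) ⊃ (p2 ∧ p2) = 2/3 ⊃ 2/3 = 1
p2 ∧ p2 = 2/3 ∧ 2/3 = 2/3
¬p2 = ¬2/3 = 1/3
¬¬p2 = ¬1/3 = 2/3
p1 ⊃ ¬¬p2 = 1 ⊃ 2/3 = 2/3
(p2 ∧ p2) ⊃ (p1 ⊃ ¬¬p2) = 2/3 ⊃ 2/3 = 1
¬p2 = ¬2/3 = 1/3
¬¬p2 = ¬1/3 = 2/3
p1 ⊃ ¬¬p2 = 1 ⊃ 2/3 = 2/3
((p2 ∧ p2) ⊃ (p1 ⊃ ¬¬p2)) ⊃ (p1 ⊃ ¬¬p2) = 1 ⊃ 2/3 = 2/3
(((p1 ⊃ ¬¬p2) ⊃ (p2 ∧ ¬p2)) ⊃ (p2 ∧ p2)) ⊃ (((p2 ∧ p2) ⊃ (p1 ⊃ ¬¬p2)) ⊃ (p1 ⊃ ¬¬p2)) = 1 ⊃ 2/3 = 2/3
This gives 2/3 ≠ 1.

No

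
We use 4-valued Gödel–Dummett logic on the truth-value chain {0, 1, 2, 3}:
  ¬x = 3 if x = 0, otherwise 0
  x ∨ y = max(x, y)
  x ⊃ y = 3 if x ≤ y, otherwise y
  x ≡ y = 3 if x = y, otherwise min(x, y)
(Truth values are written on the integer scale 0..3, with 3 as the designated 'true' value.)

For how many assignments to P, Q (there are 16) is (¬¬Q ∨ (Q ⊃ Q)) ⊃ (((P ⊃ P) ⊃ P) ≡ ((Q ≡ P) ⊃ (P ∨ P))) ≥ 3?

P = 0, Q = 0 ↦ 3  ≥
P = 0, Q = 1 ↦ 0  <
P = 0, Q = 2 ↦ 0  <
P = 0, Q = 3 ↦ 0  <
P = 1, Q = 0 ↦ 1  <
P = 1, Q = 1 ↦ 3  ≥
P = 1, Q = 2 ↦ 1  <
P = 1, Q = 3 ↦ 1  <
P = 2, Q = 0 ↦ 2  <
P = 2, Q = 1 ↦ 2  <
P = 2, Q = 2 ↦ 3  ≥
P = 2, Q = 3 ↦ 2  <
P = 3, Q = 0 ↦ 3  ≥
P = 3, Q = 1 ↦ 3  ≥
P = 3, Q = 2 ↦ 3  ≥
P = 3, Q = 3 ↦ 3  ≥
So 7 of the 16 assignments meet the threshold.

7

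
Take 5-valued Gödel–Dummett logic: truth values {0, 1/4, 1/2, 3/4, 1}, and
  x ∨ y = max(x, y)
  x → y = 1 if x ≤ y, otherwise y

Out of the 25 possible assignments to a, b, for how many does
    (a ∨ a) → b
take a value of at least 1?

value 1: 15 assignments (counts)
value 3/4: 1 assignment
value 1/2: 2 assignments
value 1/4: 3 assignments
value 0: 4 assignments
So 15 of the 25 assignments meet the threshold.

15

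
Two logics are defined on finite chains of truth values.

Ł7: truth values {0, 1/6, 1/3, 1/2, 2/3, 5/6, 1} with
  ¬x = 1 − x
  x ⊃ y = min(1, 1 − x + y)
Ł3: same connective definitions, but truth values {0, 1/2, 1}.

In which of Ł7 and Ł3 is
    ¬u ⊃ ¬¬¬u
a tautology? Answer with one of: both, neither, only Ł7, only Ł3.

both

In Ł7: every assignment gives 1 — tautology.
In Ł3: every assignment gives 1 — tautology.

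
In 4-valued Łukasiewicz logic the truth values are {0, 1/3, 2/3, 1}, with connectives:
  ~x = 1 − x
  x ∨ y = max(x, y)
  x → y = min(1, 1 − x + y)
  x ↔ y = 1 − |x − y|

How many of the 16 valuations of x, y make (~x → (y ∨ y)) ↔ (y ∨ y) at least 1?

7

x = 0, y = 0 ↦ 1  ≥
x = 0, y = 1/3 ↦ 1  ≥
x = 0, y = 2/3 ↦ 1  ≥
x = 0, y = 1 ↦ 1  ≥
x = 1/3, y = 0 ↦ 2/3  <
x = 1/3, y = 1/3 ↦ 2/3  <
x = 1/3, y = 2/3 ↦ 2/3  <
x = 1/3, y = 1 ↦ 1  ≥
x = 2/3, y = 0 ↦ 1/3  <
x = 2/3, y = 1/3 ↦ 1/3  <
x = 2/3, y = 2/3 ↦ 2/3  <
x = 2/3, y = 1 ↦ 1  ≥
x = 1, y = 0 ↦ 0  <
x = 1, y = 1/3 ↦ 1/3  <
x = 1, y = 2/3 ↦ 2/3  <
x = 1, y = 1 ↦ 1  ≥
So 7 of the 16 assignments meet the threshold.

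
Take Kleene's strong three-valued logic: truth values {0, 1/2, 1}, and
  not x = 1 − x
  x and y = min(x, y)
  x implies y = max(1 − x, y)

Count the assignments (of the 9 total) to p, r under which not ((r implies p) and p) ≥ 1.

3

p = 0, r = 0 ↦ 1  ≥
p = 0, r = 1/2 ↦ 1  ≥
p = 0, r = 1 ↦ 1  ≥
p = 1/2, r = 0 ↦ 1/2  <
p = 1/2, r = 1/2 ↦ 1/2  <
p = 1/2, r = 1 ↦ 1/2  <
p = 1, r = 0 ↦ 0  <
p = 1, r = 1/2 ↦ 0  <
p = 1, r = 1 ↦ 0  <
So 3 of the 9 assignments meet the threshold.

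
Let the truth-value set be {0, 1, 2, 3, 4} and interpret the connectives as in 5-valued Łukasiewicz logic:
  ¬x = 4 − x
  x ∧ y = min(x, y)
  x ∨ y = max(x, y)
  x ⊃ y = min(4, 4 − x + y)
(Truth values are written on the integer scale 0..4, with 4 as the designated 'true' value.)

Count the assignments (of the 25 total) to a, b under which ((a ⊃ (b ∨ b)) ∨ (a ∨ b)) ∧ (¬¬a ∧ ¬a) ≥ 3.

value 2: 5 assignments
value 1: 10 assignments
value 0: 10 assignments
So 0 of the 25 assignments meet the threshold.

0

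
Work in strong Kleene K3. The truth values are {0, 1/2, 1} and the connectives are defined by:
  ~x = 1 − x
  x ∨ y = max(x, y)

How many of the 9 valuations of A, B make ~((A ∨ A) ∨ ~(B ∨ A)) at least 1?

1

A = 0, B = 0 ↦ 0  <
A = 0, B = 1/2 ↦ 1/2  <
A = 0, B = 1 ↦ 1  ≥
A = 1/2, B = 0 ↦ 1/2  <
A = 1/2, B = 1/2 ↦ 1/2  <
A = 1/2, B = 1 ↦ 1/2  <
A = 1, B = 0 ↦ 0  <
A = 1, B = 1/2 ↦ 0  <
A = 1, B = 1 ↦ 0  <
So 1 of the 9 assignments meets the threshold.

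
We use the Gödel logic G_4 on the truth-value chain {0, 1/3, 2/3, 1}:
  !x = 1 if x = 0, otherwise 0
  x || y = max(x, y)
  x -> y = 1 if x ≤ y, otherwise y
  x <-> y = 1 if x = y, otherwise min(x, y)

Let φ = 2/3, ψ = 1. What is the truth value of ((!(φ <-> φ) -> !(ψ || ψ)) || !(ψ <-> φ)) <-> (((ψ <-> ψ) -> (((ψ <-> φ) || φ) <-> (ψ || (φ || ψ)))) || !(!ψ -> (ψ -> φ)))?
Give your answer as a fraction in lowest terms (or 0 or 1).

φ <-> φ = 2/3 <-> 2/3 = 1
!(φ <-> φ) = !1 = 0
ψ || ψ = 1 || 1 = 1
!(ψ || ψ) = !1 = 0
!(φ <-> φ) -> !(ψ || ψ) = 0 -> 0 = 1
ψ <-> φ = 1 <-> 2/3 = 2/3
!(ψ <-> φ) = !2/3 = 0
(!(φ <-> φ) -> !(ψ || ψ)) || !(ψ <-> φ) = 1 || 0 = 1
ψ <-> ψ = 1 <-> 1 = 1
ψ <-> φ = 1 <-> 2/3 = 2/3
(ψ <-> φ) || φ = 2/3 || 2/3 = 2/3
φ || ψ = 2/3 || 1 = 1
ψ || (φ || ψ) = 1 || 1 = 1
((ψ <-> φ) || φ) <-> (ψ || (φ || ψ)) = 2/3 <-> 1 = 2/3
(ψ <-> ψ) -> (((ψ <-> φ) || φ) <-> (ψ || (φ || ψ))) = 1 -> 2/3 = 2/3
!ψ = !1 = 0
ψ -> φ = 1 -> 2/3 = 2/3
!ψ -> (ψ -> φ) = 0 -> 2/3 = 1
!(!ψ -> (ψ -> φ)) = !1 = 0
((ψ <-> ψ) -> (((ψ <-> φ) || φ) <-> (ψ || (φ || ψ)))) || !(!ψ -> (ψ -> φ)) = 2/3 || 0 = 2/3
((!(φ <-> φ) -> !(ψ || ψ)) || !(ψ <-> φ)) <-> (((ψ <-> ψ) -> (((ψ <-> φ) || φ) <-> (ψ || (φ || ψ)))) || !(!ψ -> (ψ -> φ))) = 1 <-> 2/3 = 2/3

2/3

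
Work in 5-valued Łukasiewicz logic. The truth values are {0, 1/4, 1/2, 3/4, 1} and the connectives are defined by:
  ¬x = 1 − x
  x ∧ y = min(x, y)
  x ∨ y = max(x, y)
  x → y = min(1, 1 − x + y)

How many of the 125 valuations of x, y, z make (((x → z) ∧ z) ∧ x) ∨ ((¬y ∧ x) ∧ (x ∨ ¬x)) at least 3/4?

value 1: 9 assignments (counts)
value 3/4: 23 assignments (counts)
value 1/2: 31 assignments
value 1/4: 33 assignments
value 0: 29 assignments
So 32 of the 125 assignments meet the threshold.

32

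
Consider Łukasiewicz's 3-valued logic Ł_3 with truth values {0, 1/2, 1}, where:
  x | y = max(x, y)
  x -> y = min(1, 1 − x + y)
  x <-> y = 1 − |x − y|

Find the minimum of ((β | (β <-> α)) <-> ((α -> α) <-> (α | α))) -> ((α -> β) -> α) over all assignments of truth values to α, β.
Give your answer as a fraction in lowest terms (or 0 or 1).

1/2

Take α = 0, β = 1/2:
β <-> α = 1/2 <-> 0 = 1/2
β | (β <-> α) = 1/2 | 1/2 = 1/2
α -> α = 0 -> 0 = 1
α | α = 0 | 0 = 0
(α -> α) <-> (α | α) = 1 <-> 0 = 0
(β | (β <-> α)) <-> ((α -> α) <-> (α | α)) = 1/2 <-> 0 = 1/2
α -> β = 0 -> 1/2 = 1
(α -> β) -> α = 1 -> 0 = 0
((β | (β <-> α)) <-> ((α -> α) <-> (α | α))) -> ((α -> β) -> α) = 1/2 -> 0 = 1/2
No assignment yields a value below 1/2, so this is the minimum.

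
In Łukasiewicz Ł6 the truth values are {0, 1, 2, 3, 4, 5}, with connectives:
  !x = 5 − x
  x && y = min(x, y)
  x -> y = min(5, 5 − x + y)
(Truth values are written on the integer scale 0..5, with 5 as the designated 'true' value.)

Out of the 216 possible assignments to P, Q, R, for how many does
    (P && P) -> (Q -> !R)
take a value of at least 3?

206

value 5: 181 assignments (counts)
value 4: 15 assignments (counts)
value 3: 10 assignments (counts)
value 2: 6 assignments
value 1: 3 assignments
value 0: 1 assignment
So 206 of the 216 assignments meet the threshold.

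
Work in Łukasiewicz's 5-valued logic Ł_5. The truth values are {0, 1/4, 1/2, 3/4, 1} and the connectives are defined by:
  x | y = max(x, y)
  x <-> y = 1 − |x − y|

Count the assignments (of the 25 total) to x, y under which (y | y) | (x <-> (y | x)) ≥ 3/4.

24

value 1: 19 assignments (counts)
value 3/4: 5 assignments (counts)
value 1/2: 1 assignment
So 24 of the 25 assignments meet the threshold.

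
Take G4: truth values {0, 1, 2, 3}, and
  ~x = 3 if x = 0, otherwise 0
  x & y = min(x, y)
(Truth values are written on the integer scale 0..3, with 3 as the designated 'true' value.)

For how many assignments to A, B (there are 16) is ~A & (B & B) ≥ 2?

A = 0, B = 0 ↦ 0  <
A = 0, B = 1 ↦ 1  <
A = 0, B = 2 ↦ 2  ≥
A = 0, B = 3 ↦ 3  ≥
A = 1, B = 0 ↦ 0  <
A = 1, B = 1 ↦ 0  <
A = 1, B = 2 ↦ 0  <
A = 1, B = 3 ↦ 0  <
A = 2, B = 0 ↦ 0  <
A = 2, B = 1 ↦ 0  <
A = 2, B = 2 ↦ 0  <
A = 2, B = 3 ↦ 0  <
A = 3, B = 0 ↦ 0  <
A = 3, B = 1 ↦ 0  <
A = 3, B = 2 ↦ 0  <
A = 3, B = 3 ↦ 0  <
So 2 of the 16 assignments meet the threshold.

2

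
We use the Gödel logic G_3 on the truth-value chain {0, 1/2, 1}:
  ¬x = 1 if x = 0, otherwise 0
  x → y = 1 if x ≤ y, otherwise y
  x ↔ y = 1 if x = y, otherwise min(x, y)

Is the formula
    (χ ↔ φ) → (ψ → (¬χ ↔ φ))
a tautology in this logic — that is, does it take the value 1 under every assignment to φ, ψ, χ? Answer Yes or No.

No

Counterexample: take φ = 0, ψ = 1/2, χ = 0.
χ ↔ φ = 0 ↔ 0 = 1
¬χ = ¬0 = 1
¬χ ↔ φ = 1 ↔ 0 = 0
ψ → (¬χ ↔ φ) = 1/2 → 0 = 0
(χ ↔ φ) → (ψ → (¬χ ↔ φ)) = 1 → 0 = 0
This gives 0 ≠ 1.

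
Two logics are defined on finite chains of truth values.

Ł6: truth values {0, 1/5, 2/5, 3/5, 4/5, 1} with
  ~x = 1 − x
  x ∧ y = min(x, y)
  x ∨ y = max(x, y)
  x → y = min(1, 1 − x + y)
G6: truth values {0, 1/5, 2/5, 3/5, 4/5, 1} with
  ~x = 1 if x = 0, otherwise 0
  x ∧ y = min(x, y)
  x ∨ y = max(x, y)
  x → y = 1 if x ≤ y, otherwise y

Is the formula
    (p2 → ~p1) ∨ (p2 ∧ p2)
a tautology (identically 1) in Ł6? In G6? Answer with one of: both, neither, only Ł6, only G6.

In Ł6: at p1 = 2/5, p2 = 4/5 the value is 4/5 — not a tautology.
In G6: at p1 = 1/5, p2 = 1/5 the value is 1/5 — not a tautology.

neither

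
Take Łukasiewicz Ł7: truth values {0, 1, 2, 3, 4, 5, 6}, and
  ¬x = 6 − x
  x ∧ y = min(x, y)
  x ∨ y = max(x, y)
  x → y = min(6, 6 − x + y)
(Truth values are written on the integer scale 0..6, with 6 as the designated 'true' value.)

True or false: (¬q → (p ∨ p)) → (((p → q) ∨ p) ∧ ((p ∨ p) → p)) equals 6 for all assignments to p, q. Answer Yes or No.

Counterexample: take p = 4, q = 1.
¬q = ¬1 = 5
p ∨ p = 4 ∨ 4 = 4
¬q → (p ∨ p) = 5 → 4 = 5
p → q = 4 → 1 = 3
(p → q) ∨ p = 3 ∨ 4 = 4
p ∨ p = 4 ∨ 4 = 4
(p ∨ p) → p = 4 → 4 = 6
((p → q) ∨ p) ∧ ((p ∨ p) → p) = 4 ∧ 6 = 4
(¬q → (p ∨ p)) → (((p → q) ∨ p) ∧ ((p ∨ p) → p)) = 5 → 4 = 5
This gives 5 ≠ 6.

No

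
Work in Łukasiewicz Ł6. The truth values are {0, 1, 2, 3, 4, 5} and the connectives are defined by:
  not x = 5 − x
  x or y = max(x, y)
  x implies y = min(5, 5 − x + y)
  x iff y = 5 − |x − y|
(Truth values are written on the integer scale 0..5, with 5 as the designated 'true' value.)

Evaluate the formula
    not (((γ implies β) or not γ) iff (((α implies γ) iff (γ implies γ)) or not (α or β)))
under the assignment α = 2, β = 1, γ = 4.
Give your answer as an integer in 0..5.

3

γ implies β = 4 implies 1 = 2
not γ = not 4 = 1
(γ implies β) or not γ = 2 or 1 = 2
α implies γ = 2 implies 4 = 5
γ implies γ = 4 implies 4 = 5
(α implies γ) iff (γ implies γ) = 5 iff 5 = 5
α or β = 2 or 1 = 2
not (α or β) = not 2 = 3
((α implies γ) iff (γ implies γ)) or not (α or β) = 5 or 3 = 5
((γ implies β) or not γ) iff (((α implies γ) iff (γ implies γ)) or not (α or β)) = 2 iff 5 = 2
not (((γ implies β) or not γ) iff (((α implies γ) iff (γ implies γ)) or not (α or β))) = not 2 = 3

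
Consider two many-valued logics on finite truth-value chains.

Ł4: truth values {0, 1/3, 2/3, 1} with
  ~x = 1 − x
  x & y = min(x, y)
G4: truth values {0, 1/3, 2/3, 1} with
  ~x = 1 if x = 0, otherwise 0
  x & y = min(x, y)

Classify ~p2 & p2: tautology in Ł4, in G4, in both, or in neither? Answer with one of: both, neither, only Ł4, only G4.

neither

In Ł4: at p2 = 0 the value is 0 — not a tautology.
In G4: at p2 = 0 the value is 0 — not a tautology.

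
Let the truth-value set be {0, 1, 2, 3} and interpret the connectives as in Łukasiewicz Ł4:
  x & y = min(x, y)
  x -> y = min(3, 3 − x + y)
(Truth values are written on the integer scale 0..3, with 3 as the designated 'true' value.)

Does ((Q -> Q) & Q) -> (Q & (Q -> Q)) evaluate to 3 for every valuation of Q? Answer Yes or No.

Yes

Q = 0 ↦ 3
Q = 1 ↦ 3
Q = 2 ↦ 3
Q = 3 ↦ 3
Every assignment gives a value ≥ 3.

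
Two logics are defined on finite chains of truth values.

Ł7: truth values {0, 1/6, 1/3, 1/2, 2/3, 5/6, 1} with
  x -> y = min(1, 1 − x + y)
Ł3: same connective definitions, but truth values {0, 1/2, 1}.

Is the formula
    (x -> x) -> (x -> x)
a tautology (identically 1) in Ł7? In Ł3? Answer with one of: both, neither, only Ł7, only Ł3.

In Ł7: every assignment gives 1 — tautology.
In Ł3: every assignment gives 1 — tautology.

both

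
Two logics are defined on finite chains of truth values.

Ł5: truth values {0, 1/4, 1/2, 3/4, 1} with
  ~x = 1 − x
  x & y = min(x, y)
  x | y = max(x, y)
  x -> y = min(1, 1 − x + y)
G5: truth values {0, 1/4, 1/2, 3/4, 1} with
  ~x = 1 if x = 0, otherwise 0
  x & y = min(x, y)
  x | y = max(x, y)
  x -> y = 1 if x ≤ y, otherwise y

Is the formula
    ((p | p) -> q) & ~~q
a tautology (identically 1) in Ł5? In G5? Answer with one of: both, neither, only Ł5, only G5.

In Ł5: at p = 0, q = 0 the value is 0 — not a tautology.
In G5: at p = 0, q = 0 the value is 0 — not a tautology.

neither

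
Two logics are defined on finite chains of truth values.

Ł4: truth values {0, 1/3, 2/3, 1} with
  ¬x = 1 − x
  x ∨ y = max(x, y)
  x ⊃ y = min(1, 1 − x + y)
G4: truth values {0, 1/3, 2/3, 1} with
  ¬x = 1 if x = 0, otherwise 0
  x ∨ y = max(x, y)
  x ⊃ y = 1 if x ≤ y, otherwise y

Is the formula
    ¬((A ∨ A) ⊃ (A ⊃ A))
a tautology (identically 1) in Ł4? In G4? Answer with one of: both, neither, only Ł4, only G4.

In Ł4: at A = 0 the value is 0 — not a tautology.
In G4: at A = 0 the value is 0 — not a tautology.

neither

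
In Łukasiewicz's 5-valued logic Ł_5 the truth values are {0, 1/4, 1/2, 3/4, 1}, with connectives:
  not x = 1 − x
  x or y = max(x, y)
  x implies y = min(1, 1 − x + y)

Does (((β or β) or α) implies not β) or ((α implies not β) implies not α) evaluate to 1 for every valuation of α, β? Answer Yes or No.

No

Counterexample: take α = 1/4, β = 3/4.
β or β = 3/4 or 3/4 = 3/4
(β or β) or α = 3/4 or 1/4 = 3/4
not β = not 3/4 = 1/4
((β or β) or α) implies not β = 3/4 implies 1/4 = 1/2
not β = not 3/4 = 1/4
α implies not β = 1/4 implies 1/4 = 1
not α = not 1/4 = 3/4
(α implies not β) implies not α = 1 implies 3/4 = 3/4
(((β or β) or α) implies not β) or ((α implies not β) implies not α) = 1/2 or 3/4 = 3/4
This gives 3/4 ≠ 1.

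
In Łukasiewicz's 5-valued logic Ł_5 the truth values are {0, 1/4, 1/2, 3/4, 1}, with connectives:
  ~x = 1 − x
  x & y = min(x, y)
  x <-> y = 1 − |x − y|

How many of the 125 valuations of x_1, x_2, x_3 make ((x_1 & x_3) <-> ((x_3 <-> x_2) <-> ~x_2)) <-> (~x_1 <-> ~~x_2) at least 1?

28

value 1: 28 assignments (counts)
value 3/4: 47 assignments
value 1/2: 29 assignments
value 1/4: 13 assignments
value 0: 8 assignments
So 28 of the 125 assignments meet the threshold.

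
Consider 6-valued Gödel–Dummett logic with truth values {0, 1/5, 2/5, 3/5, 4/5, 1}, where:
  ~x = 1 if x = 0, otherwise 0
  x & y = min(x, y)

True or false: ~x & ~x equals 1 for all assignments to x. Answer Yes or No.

Counterexample: take x = 1/5.
~x = ~1/5 = 0
~x = ~1/5 = 0
~x & ~x = 0 & 0 = 0
This gives 0 ≠ 1.

No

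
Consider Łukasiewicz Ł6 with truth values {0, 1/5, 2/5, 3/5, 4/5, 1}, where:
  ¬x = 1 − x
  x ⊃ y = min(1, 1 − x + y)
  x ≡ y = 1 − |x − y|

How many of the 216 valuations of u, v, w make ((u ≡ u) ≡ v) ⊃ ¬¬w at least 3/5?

value 1: 126 assignments (counts)
value 4/5: 30 assignments (counts)
value 3/5: 24 assignments (counts)
value 2/5: 18 assignments
value 1/5: 12 assignments
value 0: 6 assignments
So 180 of the 216 assignments meet the threshold.

180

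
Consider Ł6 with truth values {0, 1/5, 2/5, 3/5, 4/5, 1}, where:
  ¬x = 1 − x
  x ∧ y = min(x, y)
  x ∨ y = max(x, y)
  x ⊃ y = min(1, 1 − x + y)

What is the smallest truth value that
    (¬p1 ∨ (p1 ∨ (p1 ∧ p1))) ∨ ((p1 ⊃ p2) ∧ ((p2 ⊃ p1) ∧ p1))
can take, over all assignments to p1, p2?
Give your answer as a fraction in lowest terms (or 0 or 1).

Take p1 = 2/5, p2 = 0:
¬p1 = ¬2/5 = 3/5
p1 ∧ p1 = 2/5 ∧ 2/5 = 2/5
p1 ∨ (p1 ∧ p1) = 2/5 ∨ 2/5 = 2/5
¬p1 ∨ (p1 ∨ (p1 ∧ p1)) = 3/5 ∨ 2/5 = 3/5
p1 ⊃ p2 = 2/5 ⊃ 0 = 3/5
p2 ⊃ p1 = 0 ⊃ 2/5 = 1
(p2 ⊃ p1) ∧ p1 = 1 ∧ 2/5 = 2/5
(p1 ⊃ p2) ∧ ((p2 ⊃ p1) ∧ p1) = 3/5 ∧ 2/5 = 2/5
(¬p1 ∨ (p1 ∨ (p1 ∧ p1))) ∨ ((p1 ⊃ p2) ∧ ((p2 ⊃ p1) ∧ p1)) = 3/5 ∨ 2/5 = 3/5
No assignment yields a value below 3/5, so this is the minimum.

3/5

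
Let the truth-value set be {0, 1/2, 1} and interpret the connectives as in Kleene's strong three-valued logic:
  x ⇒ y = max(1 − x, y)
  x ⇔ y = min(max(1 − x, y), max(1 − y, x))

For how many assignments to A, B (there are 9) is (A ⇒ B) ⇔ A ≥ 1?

A = 0, B = 0 ↦ 0  <
A = 0, B = 1/2 ↦ 0  <
A = 0, B = 1 ↦ 0  <
A = 1/2, B = 0 ↦ 1/2  <
A = 1/2, B = 1/2 ↦ 1/2  <
A = 1/2, B = 1 ↦ 1/2  <
A = 1, B = 0 ↦ 0  <
A = 1, B = 1/2 ↦ 1/2  <
A = 1, B = 1 ↦ 1  ≥
So 1 of the 9 assignments meets the threshold.

1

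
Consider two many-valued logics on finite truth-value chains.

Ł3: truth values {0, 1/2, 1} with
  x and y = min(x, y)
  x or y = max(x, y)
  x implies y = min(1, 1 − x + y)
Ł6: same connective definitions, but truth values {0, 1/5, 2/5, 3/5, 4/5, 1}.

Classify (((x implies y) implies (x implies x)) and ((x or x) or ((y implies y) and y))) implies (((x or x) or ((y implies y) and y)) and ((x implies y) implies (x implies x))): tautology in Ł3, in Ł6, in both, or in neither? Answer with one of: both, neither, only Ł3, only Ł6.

both

In Ł3: every assignment gives 1 — tautology.
In Ł6: every assignment gives 1 — tautology.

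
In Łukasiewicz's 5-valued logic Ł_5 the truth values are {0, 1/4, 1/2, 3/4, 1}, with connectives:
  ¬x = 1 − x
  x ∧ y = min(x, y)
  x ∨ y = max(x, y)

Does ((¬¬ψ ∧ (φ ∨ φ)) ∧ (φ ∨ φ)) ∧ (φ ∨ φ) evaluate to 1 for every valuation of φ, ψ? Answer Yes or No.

No

Counterexample: take φ = 0, ψ = 0.
¬ψ = ¬0 = 1
¬¬ψ = ¬1 = 0
φ ∨ φ = 0 ∨ 0 = 0
¬¬ψ ∧ (φ ∨ φ) = 0 ∧ 0 = 0
φ ∨ φ = 0 ∨ 0 = 0
(¬¬ψ ∧ (φ ∨ φ)) ∧ (φ ∨ φ) = 0 ∧ 0 = 0
((¬¬ψ ∧ (φ ∨ φ)) ∧ (φ ∨ φ)) ∧ (φ ∨ φ) = 0 ∧ 0 = 0
This gives 0 ≠ 1.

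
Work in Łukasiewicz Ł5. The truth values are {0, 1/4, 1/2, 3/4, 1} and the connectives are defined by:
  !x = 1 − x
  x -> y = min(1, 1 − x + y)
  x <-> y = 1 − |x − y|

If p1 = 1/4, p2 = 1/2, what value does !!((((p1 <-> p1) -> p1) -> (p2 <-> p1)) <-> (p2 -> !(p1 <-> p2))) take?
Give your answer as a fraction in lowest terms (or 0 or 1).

3/4

p1 <-> p1 = 1/4 <-> 1/4 = 1
(p1 <-> p1) -> p1 = 1 -> 1/4 = 1/4
p2 <-> p1 = 1/2 <-> 1/4 = 3/4
((p1 <-> p1) -> p1) -> (p2 <-> p1) = 1/4 -> 3/4 = 1
p1 <-> p2 = 1/4 <-> 1/2 = 3/4
!(p1 <-> p2) = !3/4 = 1/4
p2 -> !(p1 <-> p2) = 1/2 -> 1/4 = 3/4
(((p1 <-> p1) -> p1) -> (p2 <-> p1)) <-> (p2 -> !(p1 <-> p2)) = 1 <-> 3/4 = 3/4
!((((p1 <-> p1) -> p1) -> (p2 <-> p1)) <-> (p2 -> !(p1 <-> p2))) = !3/4 = 1/4
!!((((p1 <-> p1) -> p1) -> (p2 <-> p1)) <-> (p2 -> !(p1 <-> p2))) = !1/4 = 3/4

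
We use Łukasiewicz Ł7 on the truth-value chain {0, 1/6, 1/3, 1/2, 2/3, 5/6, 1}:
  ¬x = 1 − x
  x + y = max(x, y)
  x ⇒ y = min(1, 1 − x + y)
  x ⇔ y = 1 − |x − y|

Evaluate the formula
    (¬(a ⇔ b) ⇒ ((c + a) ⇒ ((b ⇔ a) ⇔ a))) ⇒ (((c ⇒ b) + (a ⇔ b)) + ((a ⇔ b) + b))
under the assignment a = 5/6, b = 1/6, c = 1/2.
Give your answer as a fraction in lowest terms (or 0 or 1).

a ⇔ b = 5/6 ⇔ 1/6 = 1/3
¬(a ⇔ b) = ¬1/3 = 2/3
c + a = 1/2 + 5/6 = 5/6
b ⇔ a = 1/6 ⇔ 5/6 = 1/3
(b ⇔ a) ⇔ a = 1/3 ⇔ 5/6 = 1/2
(c + a) ⇒ ((b ⇔ a) ⇔ a) = 5/6 ⇒ 1/2 = 2/3
¬(a ⇔ b) ⇒ ((c + a) ⇒ ((b ⇔ a) ⇔ a)) = 2/3 ⇒ 2/3 = 1
c ⇒ b = 1/2 ⇒ 1/6 = 2/3
a ⇔ b = 5/6 ⇔ 1/6 = 1/3
(c ⇒ b) + (a ⇔ b) = 2/3 + 1/3 = 2/3
a ⇔ b = 5/6 ⇔ 1/6 = 1/3
(a ⇔ b) + b = 1/3 + 1/6 = 1/3
((c ⇒ b) + (a ⇔ b)) + ((a ⇔ b) + b) = 2/3 + 1/3 = 2/3
(¬(a ⇔ b) ⇒ ((c + a) ⇒ ((b ⇔ a) ⇔ a))) ⇒ (((c ⇒ b) + (a ⇔ b)) + ((a ⇔ b) + b)) = 1 ⇒ 2/3 = 2/3

2/3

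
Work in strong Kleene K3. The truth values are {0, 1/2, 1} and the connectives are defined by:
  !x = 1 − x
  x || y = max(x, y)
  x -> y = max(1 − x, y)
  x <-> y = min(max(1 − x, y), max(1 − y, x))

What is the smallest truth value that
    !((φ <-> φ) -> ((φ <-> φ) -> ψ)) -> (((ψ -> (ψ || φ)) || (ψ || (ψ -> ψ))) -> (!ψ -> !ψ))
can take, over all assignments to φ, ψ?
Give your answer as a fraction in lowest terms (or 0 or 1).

Take φ = 0, ψ = 1/2:
φ <-> φ = 0 <-> 0 = 1
φ <-> φ = 0 <-> 0 = 1
(φ <-> φ) -> ψ = 1 -> 1/2 = 1/2
(φ <-> φ) -> ((φ <-> φ) -> ψ) = 1 -> 1/2 = 1/2
!((φ <-> φ) -> ((φ <-> φ) -> ψ)) = !1/2 = 1/2
ψ || φ = 1/2 || 0 = 1/2
ψ -> (ψ || φ) = 1/2 -> 1/2 = 1/2
ψ -> ψ = 1/2 -> 1/2 = 1/2
ψ || (ψ -> ψ) = 1/2 || 1/2 = 1/2
(ψ -> (ψ || φ)) || (ψ || (ψ -> ψ)) = 1/2 || 1/2 = 1/2
!ψ = !1/2 = 1/2
!ψ = !1/2 = 1/2
!ψ -> !ψ = 1/2 -> 1/2 = 1/2
((ψ -> (ψ || φ)) || (ψ || (ψ -> ψ))) -> (!ψ -> !ψ) = 1/2 -> 1/2 = 1/2
!((φ <-> φ) -> ((φ <-> φ) -> ψ)) -> (((ψ -> (ψ || φ)) || (ψ || (ψ -> ψ))) -> (!ψ -> !ψ)) = 1/2 -> 1/2 = 1/2
No assignment yields a value below 1/2, so this is the minimum.

1/2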